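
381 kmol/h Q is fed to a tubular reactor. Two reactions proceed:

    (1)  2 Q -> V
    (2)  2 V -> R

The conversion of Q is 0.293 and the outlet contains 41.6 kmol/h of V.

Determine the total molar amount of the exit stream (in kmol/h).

318 kmol/h

Conversion of Q: Q consumed = 2ξ₁ = 0.293 × 381 → ξ₁ = 55.82 kmol/h.
V balance: n_V = 0 + 1ξ₁ − 2ξ₂ = 41.6 → ξ₂ = (1·55.82 − 41.6)/2 = 7.108 kmol/h.
Outlet amounts (n = n₀ + Σ ν·ξ):
  Q: 381 − 2(55.82) = 269.4
  V: 0 + 1(55.82) − 2(7.108) = 41.6
  R: 0 + 1(7.108) = 7.108
Total out = 269.4 + 41.6 + 7.108 = 318.1 kmol/h.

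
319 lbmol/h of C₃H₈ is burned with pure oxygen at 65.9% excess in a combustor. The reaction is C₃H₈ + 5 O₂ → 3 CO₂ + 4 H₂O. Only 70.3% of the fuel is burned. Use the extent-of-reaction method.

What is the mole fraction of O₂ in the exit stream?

0.478

Stoichiometric O₂ = 5 × 319 = 1595 lbmol/h; O₂ fed = 1595 × 1.659 = 2646 lbmol/h.
Fuel reacted = 0.703 × 319 → ξ = 224.3 lbmol/h.
Outlet (n = n₀ + ν ξ):
  C₃H₈: 319 − 1(224.3) = 94.74
  O₂: 2646 − 5(224.3) = 1525
  CO₂: 0 + 3(224.3) = 672.8
  H₂O: 0 + 4(224.3) = 897
Total out = 3189 lbmol/h; y_O₂ = 1525 / 3189 = 0.4781.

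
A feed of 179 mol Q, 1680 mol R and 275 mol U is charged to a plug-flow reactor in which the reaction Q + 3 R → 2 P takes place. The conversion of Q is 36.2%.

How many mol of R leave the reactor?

Q reacted = 0.362 × 179 = 64.8 mol; ν_Q = −1, so ξ = 64.8/1 = 64.8 mol.
Outlet amounts (n = n₀ + ν ξ):
  Q: 179 − 1(64.8) = 114.2
  R: 1680 − 3(64.8) = 1486
  P: 0 + 2(64.8) = 129.6
  U: 275 (inert)

1490 mol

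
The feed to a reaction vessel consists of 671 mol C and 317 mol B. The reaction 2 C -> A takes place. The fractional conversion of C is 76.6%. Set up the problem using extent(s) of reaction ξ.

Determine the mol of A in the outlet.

257 mol

C reacted = 0.766 × 671 = 514 mol; ν_C = −2, so ξ = 514/2 = 257 mol.
Outlet amounts (n = n₀ + ν ξ):
  C: 671 − 2(257) = 157
  A: 0 + 1(257) = 257
  B: 317 (inert)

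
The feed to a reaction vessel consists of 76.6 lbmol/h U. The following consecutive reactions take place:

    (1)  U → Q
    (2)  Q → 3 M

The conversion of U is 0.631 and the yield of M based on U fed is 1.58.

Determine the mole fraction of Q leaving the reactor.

Conversion of U: U consumed = 1ξ₁ = 0.631 × 76.6 → ξ₁ = 48.33 lbmol/h.
Yield of M: 3ξ₂ / 76.6 = 1.58 → ξ₂ = 40.34 lbmol/h.
Outlet amounts (n = n₀ + Σ ν·ξ):
  U: 76.6 − 1(48.33) = 28.27
  Q: 0 + 1(48.33) − 1(40.34) = 7.992
  M: 0 + 3(40.34) = 121
Total out = 157.3 lbmol/h; y_Q = 7.992 / 157.3 = 0.05081.

0.0508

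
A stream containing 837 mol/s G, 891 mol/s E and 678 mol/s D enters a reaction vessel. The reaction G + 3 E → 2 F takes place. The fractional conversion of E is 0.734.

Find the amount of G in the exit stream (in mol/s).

619 mol/s

E reacted = 0.734 × 891 = 654 mol/s; ν_E = −3, so ξ = 654/3 = 218 mol/s.
Outlet amounts (n = n₀ + ν ξ):
  G: 837 − 1(218) = 619
  E: 891 − 3(218) = 237
  F: 0 + 2(218) = 436
  D: 678 (inert)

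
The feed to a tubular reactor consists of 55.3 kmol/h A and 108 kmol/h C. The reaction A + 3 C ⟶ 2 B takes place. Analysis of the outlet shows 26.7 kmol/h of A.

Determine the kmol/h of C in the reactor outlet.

22.2 kmol/h

For A: n = n₀ − 1ξ → 26.7 = 55.3 − 1ξ, giving ξ = 28.6 kmol/h.
Outlet amounts (n = n₀ + ν ξ):
  A: 55.3 − 1(28.6) = 26.7
  C: 108 − 3(28.6) = 22.2
  B: 0 + 2(28.6) = 57.2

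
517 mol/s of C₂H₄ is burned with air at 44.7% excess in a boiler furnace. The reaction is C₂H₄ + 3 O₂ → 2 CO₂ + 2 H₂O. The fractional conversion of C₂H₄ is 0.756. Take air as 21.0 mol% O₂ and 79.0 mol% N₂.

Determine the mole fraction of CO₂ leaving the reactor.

0.0698

Stoichiometric O₂ = 3 × 517 = 1551 mol/s; O₂ fed = 1551 × 1.447 = 2244 mol/s.
N₂ fed = 2244 × 79/21 = 8443 mol/s.
Fuel reacted = 0.756 × 517 → ξ = 390.9 mol/s.
Outlet (n = n₀ + ν ξ):
  C₂H₄: 517 − 1(390.9) = 126.1
  O₂: 2244 − 3(390.9) = 1072
  N₂: 8443 (inert)
  CO₂: 0 + 2(390.9) = 781.7
  H₂O: 0 + 2(390.9) = 781.7
Total out = 11200 mol/s; y_CO₂ = 781.7 / 11200 = 0.06977.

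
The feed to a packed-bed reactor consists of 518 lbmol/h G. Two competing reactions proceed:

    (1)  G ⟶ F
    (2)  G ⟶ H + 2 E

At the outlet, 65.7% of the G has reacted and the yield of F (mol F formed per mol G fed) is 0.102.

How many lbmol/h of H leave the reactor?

Yield of F: 1ξ₁ / 518 = 0.102 → ξ₁ = 52.84 lbmol/h.
Conversion of G: 1ξ₁ + 1ξ₂ = 0.657 × 518 = 340.3 → ξ₂ = 287.5 lbmol/h.
Outlet amounts (n = n₀ + Σ ν·ξ):
  G: 518 − 1(52.84) − 1(287.5) = 177.7
  F: 0 + 1(52.84) = 52.84
  H: 0 + 1(287.5) = 287.5
  E: 0 + 2(287.5) = 575

287 lbmol/h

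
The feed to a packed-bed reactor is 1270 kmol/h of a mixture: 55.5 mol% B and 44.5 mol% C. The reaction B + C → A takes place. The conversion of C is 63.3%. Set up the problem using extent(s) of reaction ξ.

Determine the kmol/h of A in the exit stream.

C reacted = 0.633 × 565.1 = 357.7 kmol/h; ν_C = −1, so ξ = 357.7/1 = 357.7 kmol/h.
Outlet amounts (n = n₀ + ν ξ):
  B: 704.9 − 1(357.7) = 347.1
  C: 565.1 − 1(357.7) = 207.4
  A: 0 + 1(357.7) = 357.7

358 kmol/h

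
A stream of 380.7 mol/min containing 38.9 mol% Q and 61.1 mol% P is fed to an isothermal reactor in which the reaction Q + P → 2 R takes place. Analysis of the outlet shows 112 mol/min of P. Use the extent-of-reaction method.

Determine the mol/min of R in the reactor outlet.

241 mol/min

For P: n = n₀ − 1ξ → 112 = 232.6 − 1ξ, giving ξ = 120.6 mol/min.
Outlet amounts (n = n₀ + ν ξ):
  Q: 148.1 − 1(120.6) = 27.48
  P: 232.6 − 1(120.6) = 112
  R: 0 + 2(120.6) = 241.2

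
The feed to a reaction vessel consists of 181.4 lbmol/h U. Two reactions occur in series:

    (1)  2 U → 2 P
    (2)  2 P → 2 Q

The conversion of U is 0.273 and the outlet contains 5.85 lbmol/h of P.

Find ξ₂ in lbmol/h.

ξ₂ = 21.8 lbmol/h

Conversion of U: U consumed = 2ξ₁ = 0.273 × 181.4 → ξ₁ = 24.76 lbmol/h.
P balance: n_P = 0 + 2ξ₁ − 2ξ₂ = 5.85 → ξ₂ = (2·24.76 − 5.85)/2 = 21.84 lbmol/h.
Outlet amounts (n = n₀ + Σ ν·ξ):
  U: 181.4 − 2(24.76) = 131.9
  P: 0 + 2(24.76) − 2(21.84) = 5.85
  Q: 0 + 2(21.84) = 43.67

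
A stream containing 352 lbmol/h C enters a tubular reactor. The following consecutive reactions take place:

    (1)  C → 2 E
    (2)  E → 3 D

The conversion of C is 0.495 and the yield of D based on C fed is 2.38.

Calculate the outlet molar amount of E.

Conversion of C: C consumed = 1ξ₁ = 0.495 × 352 → ξ₁ = 174.2 lbmol/h.
Yield of D: 3ξ₂ / 352 = 2.38 → ξ₂ = 279.3 lbmol/h.
Outlet amounts (n = n₀ + Σ ν·ξ):
  C: 352 − 1(174.2) = 177.8
  E: 0 + 2(174.2) − 1(279.3) = 69.23
  D: 0 + 3(279.3) = 837.8

69.2 lbmol/h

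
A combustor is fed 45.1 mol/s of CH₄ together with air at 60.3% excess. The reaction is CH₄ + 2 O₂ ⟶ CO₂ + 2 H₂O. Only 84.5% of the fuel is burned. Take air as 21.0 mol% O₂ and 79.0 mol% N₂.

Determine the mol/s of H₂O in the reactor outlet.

Stoichiometric O₂ = 2 × 45.1 = 90.2 mol/s; O₂ fed = 90.2 × 1.603 = 144.6 mol/s.
N₂ fed = 144.6 × 79/21 = 543.9 mol/s.
Fuel reacted = 0.845 × 45.1 → ξ = 38.11 mol/s.
Outlet (n = n₀ + ν ξ):
  CH₄: 45.1 − 1(38.11) = 6.991
  O₂: 144.6 − 2(38.11) = 68.37
  N₂: 543.9 (inert)
  CO₂: 0 + 1(38.11) = 38.11
  H₂O: 0 + 2(38.11) = 76.22

76.2 mol/s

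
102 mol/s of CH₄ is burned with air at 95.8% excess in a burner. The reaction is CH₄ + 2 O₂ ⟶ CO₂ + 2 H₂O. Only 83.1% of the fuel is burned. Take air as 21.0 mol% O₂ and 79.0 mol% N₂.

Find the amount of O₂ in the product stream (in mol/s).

Stoichiometric O₂ = 2 × 102 = 204 mol/s; O₂ fed = 204 × 1.958 = 399.4 mol/s.
N₂ fed = 399.4 × 79/21 = 1503 mol/s.
Fuel reacted = 0.831 × 102 → ξ = 84.76 mol/s.
Outlet (n = n₀ + ν ξ):
  CH₄: 102 − 1(84.76) = 17.24
  O₂: 399.4 − 2(84.76) = 229.9
  N₂: 1503 (inert)
  CO₂: 0 + 1(84.76) = 84.76
  H₂O: 0 + 2(84.76) = 169.5

230 mol/s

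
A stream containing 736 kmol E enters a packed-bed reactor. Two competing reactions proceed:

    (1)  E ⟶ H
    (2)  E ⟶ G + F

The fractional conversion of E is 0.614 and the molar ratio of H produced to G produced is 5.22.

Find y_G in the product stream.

Conversion of E: E consumed = 0.614 × 736 = 451.9 kmol = 1ξ₁ + 1ξ₂.
Selectivity: 1ξ₁ / (1ξ₂) = 5.22 → ξ₁ = 5.22 ξ₂.
Substitute: (1·5.22 + 1) ξ₂ = 451.9 → ξ₂ = 72.65 kmol, ξ₁ = 379.3 kmol.
Outlet amounts (n = n₀ + Σ ν·ξ):
  E: 736 − 1(379.3) − 1(72.65) = 284.1
  H: 0 + 1(379.3) = 379.3
  G: 0 + 1(72.65) = 72.65
  F: 0 + 1(72.65) = 72.65
Total out = 808.7 kmol; y_G = 72.65 / 808.7 = 0.08984.

0.0898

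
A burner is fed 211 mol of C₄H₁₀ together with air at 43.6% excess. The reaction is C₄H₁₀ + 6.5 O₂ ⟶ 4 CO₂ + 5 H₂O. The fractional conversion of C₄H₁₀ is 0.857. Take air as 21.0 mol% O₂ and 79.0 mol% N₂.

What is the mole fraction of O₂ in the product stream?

0.0805

Stoichiometric O₂ = 6.5 × 211 = 1372 mol; O₂ fed = 1372 × 1.436 = 1969 mol.
N₂ fed = 1969 × 79/21 = 7409 mol.
Fuel reacted = 0.857 × 211 → ξ = 180.8 mol.
Outlet (n = n₀ + ν ξ):
  C₄H₁₀: 211 − 1(180.8) = 30.17
  O₂: 1969 − 6.5(180.8) = 794.1
  N₂: 7409 (inert)
  CO₂: 0 + 4(180.8) = 723.3
  H₂O: 0 + 5(180.8) = 904.1
Total out = 9861 mol; y_O₂ = 794.1 / 9861 = 0.08053.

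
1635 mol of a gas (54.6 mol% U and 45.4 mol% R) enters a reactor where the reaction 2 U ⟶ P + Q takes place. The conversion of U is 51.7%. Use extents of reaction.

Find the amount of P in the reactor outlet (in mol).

U reacted = 0.517 × 892.7 = 461.5 mol; ν_U = −2, so ξ = 461.5/2 = 230.8 mol.
Outlet amounts (n = n₀ + ν ξ):
  U: 892.7 − 2(230.8) = 431.2
  P: 0 + 1(230.8) = 230.8
  Q: 0 + 1(230.8) = 230.8
  R: 742.3 (inert)

231 mol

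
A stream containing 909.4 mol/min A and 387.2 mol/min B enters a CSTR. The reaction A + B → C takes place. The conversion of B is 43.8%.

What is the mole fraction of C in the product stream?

B reacted = 0.438 × 387.2 = 169.6 mol/min; ν_B = −1, so ξ = 169.6/1 = 169.6 mol/min.
Outlet amounts (n = n₀ + ν ξ):
  A: 909.4 − 1(169.6) = 739.8
  B: 387.2 − 1(169.6) = 217.6
  C: 0 + 1(169.6) = 169.6
Total out = 1127 mol/min; y_C = 169.6 / 1127 = 0.1505.

0.15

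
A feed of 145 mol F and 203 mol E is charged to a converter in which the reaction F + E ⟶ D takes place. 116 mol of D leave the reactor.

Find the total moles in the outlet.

For D: n = n₀ + 1ξ → 116 = 0 + 1ξ, giving ξ = 116 mol.
Outlet amounts (n = n₀ + ν ξ):
  F: 145 − 1(116) = 29
  E: 203 − 1(116) = 87
  D: 0 + 1(116) = 116
Total out = 29 + 87 + 116 = 232 mol.

232 mol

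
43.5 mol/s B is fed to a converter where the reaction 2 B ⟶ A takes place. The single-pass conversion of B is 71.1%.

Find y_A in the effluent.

B reacted = 0.711 × 43.5 = 30.93 mol/s; ν_B = −2, so ξ = 30.93/2 = 15.46 mol/s.
Outlet amounts (n = n₀ + ν ξ):
  B: 43.5 − 2(15.46) = 12.57
  A: 0 + 1(15.46) = 15.46
Total out = 28.04 mol/s; y_A = 15.46 / 28.04 = 0.5516.

0.552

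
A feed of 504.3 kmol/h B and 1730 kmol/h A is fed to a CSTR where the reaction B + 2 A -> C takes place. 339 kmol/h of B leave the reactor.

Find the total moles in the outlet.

For B: n = n₀ − 1ξ → 339 = 504.3 − 1ξ, giving ξ = 165.3 kmol/h.
Outlet amounts (n = n₀ + ν ξ):
  B: 504.3 − 1(165.3) = 339
  A: 1730 − 2(165.3) = 1399
  C: 0 + 1(165.3) = 165.3
Total out = 339 + 1399 + 165.3 = 1904 kmol/h.

1900 kmol/h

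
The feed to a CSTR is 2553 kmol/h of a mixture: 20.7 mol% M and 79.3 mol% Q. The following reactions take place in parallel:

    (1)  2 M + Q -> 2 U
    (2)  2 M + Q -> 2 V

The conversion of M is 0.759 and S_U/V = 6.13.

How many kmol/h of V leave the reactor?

Conversion of M: M consumed = 0.759 × 528.5 = 401.1 kmol/h = 2ξ₁ + 2ξ₂.
Selectivity: 2ξ₁ / (2ξ₂) = 6.13 → ξ₁ = 6.13 ξ₂.
Substitute: (2·6.13 + 2) ξ₂ = 401.1 → ξ₂ = 28.13 kmol/h, ξ₁ = 172.4 kmol/h.
Outlet amounts (n = n₀ + Σ ν·ξ):
  M: 528.5 − 2(172.4) − 2(28.13) = 127.4
  Q: 2025 − 1(172.4) − 1(28.13) = 1824
  U: 0 + 2(172.4) = 344.9
  V: 0 + 2(28.13) = 56.26

56.3 kmol/h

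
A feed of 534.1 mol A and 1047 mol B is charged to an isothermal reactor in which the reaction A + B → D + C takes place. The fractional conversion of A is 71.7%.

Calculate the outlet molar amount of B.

664 mol

A reacted = 0.717 × 534.1 = 382.9 mol; ν_A = −1, so ξ = 382.9/1 = 382.9 mol.
Outlet amounts (n = n₀ + ν ξ):
  A: 534.1 − 1(382.9) = 151.2
  B: 1047 − 1(382.9) = 664.1
  D: 0 + 1(382.9) = 382.9
  C: 0 + 1(382.9) = 382.9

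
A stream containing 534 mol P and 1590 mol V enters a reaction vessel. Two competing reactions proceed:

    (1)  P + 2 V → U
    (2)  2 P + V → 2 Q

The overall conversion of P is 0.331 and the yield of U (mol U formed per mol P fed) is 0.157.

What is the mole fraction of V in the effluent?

Yield of U: 1ξ₁ / 534 = 0.157 → ξ₁ = 83.84 mol.
Conversion of P: 1ξ₁ + 2ξ₂ = 0.331 × 534 = 176.8 → ξ₂ = 46.46 mol.
Outlet amounts (n = n₀ + Σ ν·ξ):
  P: 534 − 1(83.84) − 2(46.46) = 357.2
  V: 1590 − 2(83.84) − 1(46.46) = 1376
  U: 0 + 1(83.84) = 83.84
  Q: 0 + 2(46.46) = 92.92
Total out = 1910 mol; y_V = 1376 / 1910 = 0.7204.

0.72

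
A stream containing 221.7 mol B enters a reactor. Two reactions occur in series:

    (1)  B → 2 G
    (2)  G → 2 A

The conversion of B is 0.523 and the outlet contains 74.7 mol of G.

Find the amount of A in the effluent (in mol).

314 mol

Conversion of B: B consumed = 1ξ₁ = 0.523 × 221.7 → ξ₁ = 115.9 mol.
G balance: n_G = 0 + 2ξ₁ − 1ξ₂ = 74.7 → ξ₂ = (2·115.9 − 74.7)/1 = 157.2 mol.
Outlet amounts (n = n₀ + Σ ν·ξ):
  B: 221.7 − 1(115.9) = 105.8
  G: 0 + 2(115.9) − 1(157.2) = 74.7
  A: 0 + 2(157.2) = 314.4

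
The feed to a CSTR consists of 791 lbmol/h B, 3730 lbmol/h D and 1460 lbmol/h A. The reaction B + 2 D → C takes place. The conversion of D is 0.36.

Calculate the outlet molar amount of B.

D reacted = 0.36 × 3730 = 1343 lbmol/h; ν_D = −2, so ξ = 1343/2 = 671.4 lbmol/h.
Outlet amounts (n = n₀ + ν ξ):
  B: 791 − 1(671.4) = 119.6
  D: 3730 − 2(671.4) = 2387
  C: 0 + 1(671.4) = 671.4
  A: 1460 (inert)

120 lbmol/h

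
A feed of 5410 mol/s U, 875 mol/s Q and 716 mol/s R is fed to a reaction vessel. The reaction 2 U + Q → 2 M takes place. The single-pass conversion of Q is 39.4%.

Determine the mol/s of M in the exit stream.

Q reacted = 0.394 × 875 = 344.8 mol/s; ν_Q = −1, so ξ = 344.8/1 = 344.8 mol/s.
Outlet amounts (n = n₀ + ν ξ):
  U: 5410 − 2(344.8) = 4720
  Q: 875 − 1(344.8) = 530.2
  M: 0 + 2(344.8) = 689.5
  R: 716 (inert)

690 mol/s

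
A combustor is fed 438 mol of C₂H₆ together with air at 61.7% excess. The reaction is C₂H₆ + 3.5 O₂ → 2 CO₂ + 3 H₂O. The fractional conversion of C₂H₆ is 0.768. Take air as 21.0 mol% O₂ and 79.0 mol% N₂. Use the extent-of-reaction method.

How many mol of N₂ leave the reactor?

Stoichiometric O₂ = 3.5 × 438 = 1533 mol; O₂ fed = 1533 × 1.617 = 2479 mol.
N₂ fed = 2479 × 79/21 = 9325 mol.
Fuel reacted = 0.768 × 438 → ξ = 336.4 mol.
Outlet (n = n₀ + ν ξ):
  C₂H₆: 438 − 1(336.4) = 101.6
  O₂: 2479 − 3.5(336.4) = 1302
  N₂: 9325 (inert)
  CO₂: 0 + 2(336.4) = 672.8
  H₂O: 0 + 3(336.4) = 1009

9330 mol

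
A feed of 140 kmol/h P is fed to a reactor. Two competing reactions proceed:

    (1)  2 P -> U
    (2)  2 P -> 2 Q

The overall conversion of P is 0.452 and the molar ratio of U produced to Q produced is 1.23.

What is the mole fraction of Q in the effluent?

0.156

Conversion of P: P consumed = 0.452 × 140 = 63.28 kmol/h = 2ξ₁ + 2ξ₂.
Selectivity: 1ξ₁ / (2ξ₂) = 1.23 → ξ₁ = 2.46 ξ₂.
Substitute: (2·2.46 + 2) ξ₂ = 63.28 → ξ₂ = 9.145 kmol/h, ξ₁ = 22.5 kmol/h.
Outlet amounts (n = n₀ + Σ ν·ξ):
  P: 140 − 2(22.5) − 2(9.145) = 76.72
  U: 0 + 1(22.5) = 22.5
  Q: 0 + 2(9.145) = 18.29
Total out = 117.5 kmol/h; y_Q = 18.29 / 117.5 = 0.1556.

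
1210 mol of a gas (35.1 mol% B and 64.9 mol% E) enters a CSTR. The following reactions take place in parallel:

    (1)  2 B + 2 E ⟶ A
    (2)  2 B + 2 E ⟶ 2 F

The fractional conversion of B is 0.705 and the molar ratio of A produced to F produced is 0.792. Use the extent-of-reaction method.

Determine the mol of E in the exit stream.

Conversion of B: B consumed = 0.705 × 424.7 = 299.4 mol = 2ξ₁ + 2ξ₂.
Selectivity: 1ξ₁ / (2ξ₂) = 0.792 → ξ₁ = 1.584 ξ₂.
Substitute: (2·1.584 + 2) ξ₂ = 299.4 → ξ₂ = 57.94 mol, ξ₁ = 91.77 mol.
Outlet amounts (n = n₀ + Σ ν·ξ):
  B: 424.7 − 2(91.77) − 2(57.94) = 125.3
  E: 785.3 − 2(91.77) − 2(57.94) = 485.9
  A: 0 + 1(91.77) = 91.77
  F: 0 + 2(57.94) = 115.9

486 mol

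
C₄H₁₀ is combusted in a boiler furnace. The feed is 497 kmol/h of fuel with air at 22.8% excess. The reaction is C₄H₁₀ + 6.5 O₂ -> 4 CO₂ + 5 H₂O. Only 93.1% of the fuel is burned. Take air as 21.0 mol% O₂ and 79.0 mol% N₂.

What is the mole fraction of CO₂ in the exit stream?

Stoichiometric O₂ = 6.5 × 497 = 3230 kmol/h; O₂ fed = 3230 × 1.228 = 3967 kmol/h.
N₂ fed = 3967 × 79/21 = 14920 kmol/h.
Fuel reacted = 0.931 × 497 → ξ = 462.7 kmol/h.
Outlet (n = n₀ + ν ξ):
  C₄H₁₀: 497 − 1(462.7) = 34.29
  O₂: 3967 − 6.5(462.7) = 959.5
  N₂: 14920 (inert)
  CO₂: 0 + 4(462.7) = 1851
  H₂O: 0 + 5(462.7) = 2314
Total out = 20080 kmol/h; y_CO₂ = 1851 / 20080 = 0.09216.

0.0922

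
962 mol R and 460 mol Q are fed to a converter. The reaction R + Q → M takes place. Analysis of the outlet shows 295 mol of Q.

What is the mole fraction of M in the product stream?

For Q: n = n₀ − 1ξ → 295 = 460 − 1ξ, giving ξ = 165 mol.
Outlet amounts (n = n₀ + ν ξ):
  R: 962 − 1(165) = 797
  Q: 460 − 1(165) = 295
  M: 0 + 1(165) = 165
Total out = 1257 mol; y_M = 165 / 1257 = 0.1313.

0.131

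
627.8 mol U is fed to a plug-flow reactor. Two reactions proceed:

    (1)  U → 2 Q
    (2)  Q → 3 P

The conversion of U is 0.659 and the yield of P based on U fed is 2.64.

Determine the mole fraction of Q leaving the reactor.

Conversion of U: U consumed = 1ξ₁ = 0.659 × 627.8 → ξ₁ = 413.7 mol.
Yield of P: 3ξ₂ / 627.8 = 2.64 → ξ₂ = 552.5 mol.
Outlet amounts (n = n₀ + Σ ν·ξ):
  U: 627.8 − 1(413.7) = 214.1
  Q: 0 + 2(413.7) − 1(552.5) = 275
  P: 0 + 3(552.5) = 1657
Total out = 2146 mol; y_Q = 275 / 2146 = 0.1281.

0.128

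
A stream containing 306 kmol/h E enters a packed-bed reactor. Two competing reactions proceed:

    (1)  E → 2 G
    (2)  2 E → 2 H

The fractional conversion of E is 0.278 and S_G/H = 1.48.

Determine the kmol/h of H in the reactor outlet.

Conversion of E: E consumed = 0.278 × 306 = 85.07 kmol/h = 1ξ₁ + 2ξ₂.
Selectivity: 2ξ₁ / (2ξ₂) = 1.48 → ξ₁ = 1.48 ξ₂.
Substitute: (1·1.48 + 2) ξ₂ = 85.07 → ξ₂ = 24.44 kmol/h, ξ₁ = 36.18 kmol/h.
Outlet amounts (n = n₀ + Σ ν·ξ):
  E: 306 − 1(36.18) − 2(24.44) = 220.9
  G: 0 + 2(36.18) = 72.36
  H: 0 + 2(24.44) = 48.89

48.9 kmol/h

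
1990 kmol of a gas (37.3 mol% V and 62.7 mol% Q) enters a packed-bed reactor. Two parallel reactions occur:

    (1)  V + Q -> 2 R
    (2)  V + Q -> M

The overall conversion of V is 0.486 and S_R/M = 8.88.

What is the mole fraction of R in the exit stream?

Conversion of V: V consumed = 0.486 × 742.3 = 360.7 kmol = 1ξ₁ + 1ξ₂.
Selectivity: 2ξ₁ / (1ξ₂) = 8.88 → ξ₁ = 4.44 ξ₂.
Substitute: (1·4.44 + 1) ξ₂ = 360.7 → ξ₂ = 66.31 kmol, ξ₁ = 294.4 kmol.
Outlet amounts (n = n₀ + Σ ν·ξ):
  V: 742.3 − 1(294.4) − 1(66.31) = 381.5
  Q: 1248 − 1(294.4) − 1(66.31) = 887
  R: 0 + 2(294.4) = 588.9
  M: 0 + 1(66.31) = 66.31
Total out = 1924 kmol; y_R = 588.9 / 1924 = 0.3061.

0.306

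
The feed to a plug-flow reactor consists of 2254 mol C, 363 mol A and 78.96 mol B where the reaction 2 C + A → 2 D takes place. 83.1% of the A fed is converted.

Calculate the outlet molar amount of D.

A reacted = 0.831 × 363 = 301.7 mol; ν_A = −1, so ξ = 301.7/1 = 301.7 mol.
Outlet amounts (n = n₀ + ν ξ):
  C: 2254 − 2(301.7) = 1651
  A: 363 − 1(301.7) = 61.35
  D: 0 + 2(301.7) = 603.3
  B: 78.96 (inert)

603 mol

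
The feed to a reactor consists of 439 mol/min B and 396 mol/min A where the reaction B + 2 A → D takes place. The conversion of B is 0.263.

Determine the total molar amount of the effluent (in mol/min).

604 mol/min

B reacted = 0.263 × 439 = 115.5 mol/min; ν_B = −1, so ξ = 115.5/1 = 115.5 mol/min.
Outlet amounts (n = n₀ + ν ξ):
  B: 439 − 1(115.5) = 323.5
  A: 396 − 2(115.5) = 165.1
  D: 0 + 1(115.5) = 115.5
Total out = 323.5 + 165.1 + 115.5 = 604.1 mol/min.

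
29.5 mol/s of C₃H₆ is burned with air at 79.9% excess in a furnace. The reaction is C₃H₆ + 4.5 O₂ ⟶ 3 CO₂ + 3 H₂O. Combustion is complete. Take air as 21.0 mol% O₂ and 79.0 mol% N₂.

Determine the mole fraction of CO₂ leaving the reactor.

Stoichiometric O₂ = 4.5 × 29.5 = 132.8 mol/s; O₂ fed = 132.8 × 1.799 = 238.8 mol/s.
N₂ fed = 238.8 × 79/21 = 898.4 mol/s.
Fuel reacted = 1 × 29.5 → ξ = 29.5 mol/s.
Outlet (n = n₀ + ν ξ):
  C₃H₆: 29.5 − 1(29.5) = 0
  O₂: 238.8 − 4.5(29.5) = 106.1
  N₂: 898.4 (inert)
  CO₂: 0 + 3(29.5) = 88.5
  H₂O: 0 + 3(29.5) = 88.5
Total out = 1181 mol/s; y_CO₂ = 88.5 / 1181 = 0.07491.

0.0749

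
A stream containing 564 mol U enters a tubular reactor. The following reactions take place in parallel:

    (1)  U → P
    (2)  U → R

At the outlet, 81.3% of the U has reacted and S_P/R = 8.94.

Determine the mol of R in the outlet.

46.1 mol

Conversion of U: U consumed = 0.813 × 564 = 458.5 mol = 1ξ₁ + 1ξ₂.
Selectivity: 1ξ₁ / (1ξ₂) = 8.94 → ξ₁ = 8.94 ξ₂.
Substitute: (1·8.94 + 1) ξ₂ = 458.5 → ξ₂ = 46.13 mol, ξ₁ = 412.4 mol.
Outlet amounts (n = n₀ + Σ ν·ξ):
  U: 564 − 1(412.4) − 1(46.13) = 105.5
  P: 0 + 1(412.4) = 412.4
  R: 0 + 1(46.13) = 46.13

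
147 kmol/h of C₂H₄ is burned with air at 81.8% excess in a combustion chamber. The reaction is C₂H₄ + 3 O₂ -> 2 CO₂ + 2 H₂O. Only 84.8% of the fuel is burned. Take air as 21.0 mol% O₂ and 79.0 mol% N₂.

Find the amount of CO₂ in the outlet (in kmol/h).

249 kmol/h

Stoichiometric O₂ = 3 × 147 = 441 kmol/h; O₂ fed = 441 × 1.818 = 801.7 kmol/h.
N₂ fed = 801.7 × 79/21 = 3016 kmol/h.
Fuel reacted = 0.848 × 147 → ξ = 124.7 kmol/h.
Outlet (n = n₀ + ν ξ):
  C₂H₄: 147 − 1(124.7) = 22.34
  O₂: 801.7 − 3(124.7) = 427.8
  N₂: 3016 (inert)
  CO₂: 0 + 2(124.7) = 249.3
  H₂O: 0 + 2(124.7) = 249.3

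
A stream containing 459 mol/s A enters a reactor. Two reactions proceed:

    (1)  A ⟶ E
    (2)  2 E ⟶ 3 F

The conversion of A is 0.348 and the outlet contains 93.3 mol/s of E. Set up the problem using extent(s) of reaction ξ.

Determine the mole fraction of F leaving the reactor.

Conversion of A: A consumed = 1ξ₁ = 0.348 × 459 → ξ₁ = 159.7 mol/s.
E balance: n_E = 0 + 1ξ₁ − 2ξ₂ = 93.3 → ξ₂ = (1·159.7 − 93.3)/2 = 33.22 mol/s.
Outlet amounts (n = n₀ + Σ ν·ξ):
  A: 459 − 1(159.7) = 299.3
  E: 0 + 1(159.7) − 2(33.22) = 93.3
  F: 0 + 3(33.22) = 99.65
Total out = 492.2 mol/s; y_F = 99.65 / 492.2 = 0.2024.

0.202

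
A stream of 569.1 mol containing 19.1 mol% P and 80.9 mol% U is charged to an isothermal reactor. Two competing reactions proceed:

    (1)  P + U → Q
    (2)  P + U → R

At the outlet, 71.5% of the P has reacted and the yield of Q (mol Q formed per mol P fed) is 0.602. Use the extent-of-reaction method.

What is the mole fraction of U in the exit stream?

0.779

Yield of Q: 1ξ₁ / 108.7 = 0.602 → ξ₁ = 65.44 mol.
Conversion of P: 1ξ₁ + 1ξ₂ = 0.715 × 108.7 = 77.72 → ξ₂ = 12.28 mol.
Outlet amounts (n = n₀ + Σ ν·ξ):
  P: 108.7 − 1(65.44) − 1(12.28) = 30.98
  U: 460.4 − 1(65.44) − 1(12.28) = 382.7
  Q: 0 + 1(65.44) = 65.44
  R: 0 + 1(12.28) = 12.28
Total out = 491.4 mol; y_U = 382.7 / 491.4 = 0.7788.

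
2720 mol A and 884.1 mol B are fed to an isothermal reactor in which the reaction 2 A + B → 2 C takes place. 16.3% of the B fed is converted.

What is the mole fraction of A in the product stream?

0.703

B reacted = 0.163 × 884.1 = 144.1 mol; ν_B = −1, so ξ = 144.1/1 = 144.1 mol.
Outlet amounts (n = n₀ + ν ξ):
  A: 2720 − 2(144.1) = 2432
  B: 884.1 − 1(144.1) = 740
  C: 0 + 2(144.1) = 288.2
Total out = 3460 mol; y_A = 2432 / 3460 = 0.7028.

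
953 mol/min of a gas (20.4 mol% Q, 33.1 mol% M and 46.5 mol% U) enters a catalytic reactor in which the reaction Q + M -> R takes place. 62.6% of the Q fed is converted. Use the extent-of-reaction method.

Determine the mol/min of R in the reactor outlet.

Q reacted = 0.626 × 194.4 = 121.7 mol/min; ν_Q = −1, so ξ = 121.7/1 = 121.7 mol/min.
Outlet amounts (n = n₀ + ν ξ):
  Q: 194.4 − 1(121.7) = 72.71
  M: 315.4 − 1(121.7) = 193.7
  R: 0 + 1(121.7) = 121.7
  U: 443.1 (inert)

122 mol/min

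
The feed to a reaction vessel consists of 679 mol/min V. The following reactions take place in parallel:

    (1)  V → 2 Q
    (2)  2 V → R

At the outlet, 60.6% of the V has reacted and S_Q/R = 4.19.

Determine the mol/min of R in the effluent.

Conversion of V: V consumed = 0.606 × 679 = 411.5 mol/min = 1ξ₁ + 2ξ₂.
Selectivity: 2ξ₁ / (1ξ₂) = 4.19 → ξ₁ = 2.095 ξ₂.
Substitute: (1·2.095 + 2) ξ₂ = 411.5 → ξ₂ = 100.5 mol/min, ξ₁ = 210.5 mol/min.
Outlet amounts (n = n₀ + Σ ν·ξ):
  V: 679 − 1(210.5) − 2(100.5) = 267.5
  Q: 0 + 2(210.5) = 421
  R: 0 + 1(100.5) = 100.5

100 mol/min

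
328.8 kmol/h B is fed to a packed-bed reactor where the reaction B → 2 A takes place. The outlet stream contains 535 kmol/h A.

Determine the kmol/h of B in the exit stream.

61.3 kmol/h

For A: n = n₀ + 2ξ → 535 = 0 + 2ξ, giving ξ = 267.5 kmol/h.
Outlet amounts (n = n₀ + ν ξ):
  B: 328.8 − 1(267.5) = 61.3
  A: 0 + 2(267.5) = 535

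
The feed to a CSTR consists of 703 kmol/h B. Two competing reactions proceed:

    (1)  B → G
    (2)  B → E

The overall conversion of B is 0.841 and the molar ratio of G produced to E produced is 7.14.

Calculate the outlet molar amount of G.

Conversion of B: B consumed = 0.841 × 703 = 591.2 kmol/h = 1ξ₁ + 1ξ₂.
Selectivity: 1ξ₁ / (1ξ₂) = 7.14 → ξ₁ = 7.14 ξ₂.
Substitute: (1·7.14 + 1) ξ₂ = 591.2 → ξ₂ = 72.63 kmol/h, ξ₁ = 518.6 kmol/h.
Outlet amounts (n = n₀ + Σ ν·ξ):
  B: 703 − 1(518.6) − 1(72.63) = 111.8
  G: 0 + 1(518.6) = 518.6
  E: 0 + 1(72.63) = 72.63

519 kmol/h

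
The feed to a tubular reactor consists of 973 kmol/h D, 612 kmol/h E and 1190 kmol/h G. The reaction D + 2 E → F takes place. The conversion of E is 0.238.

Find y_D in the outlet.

E reacted = 0.238 × 612 = 145.7 kmol/h; ν_E = −2, so ξ = 145.7/2 = 72.83 kmol/h.
Outlet amounts (n = n₀ + ν ξ):
  D: 973 − 1(72.83) = 900.2
  E: 612 − 2(72.83) = 466.3
  F: 0 + 1(72.83) = 72.83
  G: 1190 (inert)
Total out = 2629 kmol/h; y_D = 900.2 / 2629 = 0.3424.

0.342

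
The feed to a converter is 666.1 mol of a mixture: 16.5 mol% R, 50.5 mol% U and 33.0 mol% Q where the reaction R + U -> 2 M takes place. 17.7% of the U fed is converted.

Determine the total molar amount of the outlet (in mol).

666 mol

U reacted = 0.177 × 336.4 = 59.54 mol; ν_U = −1, so ξ = 59.54/1 = 59.54 mol.
Outlet amounts (n = n₀ + ν ξ):
  R: 109.9 − 1(59.54) = 50.37
  U: 336.4 − 1(59.54) = 276.8
  M: 0 + 2(59.54) = 119.1
  Q: 219.8 (inert)
Total out = 50.37 + 276.8 + 119.1 + 219.8 = 666.1 mol.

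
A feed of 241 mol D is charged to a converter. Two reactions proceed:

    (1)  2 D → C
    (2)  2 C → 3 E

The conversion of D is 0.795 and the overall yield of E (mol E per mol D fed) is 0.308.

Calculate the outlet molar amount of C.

Conversion of D: D consumed = 2ξ₁ = 0.795 × 241 → ξ₁ = 95.8 mol.
Yield of E: 3ξ₂ / 241 = 0.308 → ξ₂ = 24.74 mol.
Outlet amounts (n = n₀ + Σ ν·ξ):
  D: 241 − 2(95.8) = 49.41
  C: 0 + 1(95.8) − 2(24.74) = 46.31
  E: 0 + 3(24.74) = 74.23

46.3 mol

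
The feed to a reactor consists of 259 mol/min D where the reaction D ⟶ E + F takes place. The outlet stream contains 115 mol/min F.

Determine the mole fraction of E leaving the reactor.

For F: n = n₀ + 1ξ → 115 = 0 + 1ξ, giving ξ = 115 mol/min.
Outlet amounts (n = n₀ + ν ξ):
  D: 259 − 1(115) = 144
  E: 0 + 1(115) = 115
  F: 0 + 1(115) = 115
Total out = 374 mol/min; y_E = 115 / 374 = 0.3075.

0.307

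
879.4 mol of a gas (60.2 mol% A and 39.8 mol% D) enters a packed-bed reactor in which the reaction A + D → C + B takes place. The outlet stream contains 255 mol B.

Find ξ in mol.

ξ = 255 mol

For B: n = n₀ + 1ξ → 255 = 0 + 1ξ, giving ξ = 255 mol.
Outlet amounts (n = n₀ + ν ξ):
  A: 529.4 − 1(255) = 274.4
  D: 350 − 1(255) = 95
  C: 0 + 1(255) = 255
  B: 0 + 1(255) = 255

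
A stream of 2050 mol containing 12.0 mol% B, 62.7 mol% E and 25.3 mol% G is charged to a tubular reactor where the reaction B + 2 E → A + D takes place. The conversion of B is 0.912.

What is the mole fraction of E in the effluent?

B reacted = 0.912 × 246 = 224.4 mol; ν_B = −1, so ξ = 224.4/1 = 224.4 mol.
Outlet amounts (n = n₀ + ν ξ):
  B: 246 − 1(224.4) = 21.65
  E: 1285 − 2(224.4) = 836.6
  A: 0 + 1(224.4) = 224.4
  D: 0 + 1(224.4) = 224.4
  G: 518.6 (inert)
Total out = 1826 mol; y_E = 836.6 / 1826 = 0.4583.

0.458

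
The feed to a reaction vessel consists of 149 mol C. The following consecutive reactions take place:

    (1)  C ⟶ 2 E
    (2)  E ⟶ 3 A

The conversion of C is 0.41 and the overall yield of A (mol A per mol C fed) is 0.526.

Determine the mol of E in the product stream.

96.1 mol

Conversion of C: C consumed = 1ξ₁ = 0.41 × 149 → ξ₁ = 61.09 mol.
Yield of A: 3ξ₂ / 149 = 0.526 → ξ₂ = 26.12 mol.
Outlet amounts (n = n₀ + Σ ν·ξ):
  C: 149 − 1(61.09) = 87.91
  E: 0 + 2(61.09) − 1(26.12) = 96.06
  A: 0 + 3(26.12) = 78.37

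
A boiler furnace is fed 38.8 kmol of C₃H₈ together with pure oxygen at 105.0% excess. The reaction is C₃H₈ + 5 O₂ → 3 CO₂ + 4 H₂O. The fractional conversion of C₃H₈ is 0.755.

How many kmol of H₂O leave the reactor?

Stoichiometric O₂ = 5 × 38.8 = 194 kmol; O₂ fed = 194 × 2.050 = 397.7 kmol.
Fuel reacted = 0.755 × 38.8 → ξ = 29.29 kmol.
Outlet (n = n₀ + ν ξ):
  C₃H₈: 38.8 − 1(29.29) = 9.506
  O₂: 397.7 − 5(29.29) = 251.2
  CO₂: 0 + 3(29.29) = 87.88
  H₂O: 0 + 4(29.29) = 117.2

117 kmol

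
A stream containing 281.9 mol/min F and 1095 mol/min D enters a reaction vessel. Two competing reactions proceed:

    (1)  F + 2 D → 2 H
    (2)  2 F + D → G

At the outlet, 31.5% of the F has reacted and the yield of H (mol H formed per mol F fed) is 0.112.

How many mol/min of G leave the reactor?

Yield of H: 2ξ₁ / 281.9 = 0.112 → ξ₁ = 15.79 mol/min.
Conversion of F: 1ξ₁ + 2ξ₂ = 0.315 × 281.9 = 88.8 → ξ₂ = 36.51 mol/min.
Outlet amounts (n = n₀ + Σ ν·ξ):
  F: 281.9 − 1(15.79) − 2(36.51) = 193.1
  D: 1095 − 2(15.79) − 1(36.51) = 1027
  H: 0 + 2(15.79) = 31.57
  G: 0 + 1(36.51) = 36.51

36.5 mol/min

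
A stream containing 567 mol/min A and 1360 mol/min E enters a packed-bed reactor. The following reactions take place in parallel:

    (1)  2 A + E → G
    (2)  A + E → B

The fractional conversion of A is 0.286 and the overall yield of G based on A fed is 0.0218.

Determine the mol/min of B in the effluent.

137 mol/min

Yield of G: 1ξ₁ / 567 = 0.0218 → ξ₁ = 12.36 mol/min.
Conversion of A: 2ξ₁ + 1ξ₂ = 0.286 × 567 = 162.2 → ξ₂ = 137.4 mol/min.
Outlet amounts (n = n₀ + Σ ν·ξ):
  A: 567 − 2(12.36) − 1(137.4) = 404.8
  E: 1360 − 1(12.36) − 1(137.4) = 1210
  G: 0 + 1(12.36) = 12.36
  B: 0 + 1(137.4) = 137.4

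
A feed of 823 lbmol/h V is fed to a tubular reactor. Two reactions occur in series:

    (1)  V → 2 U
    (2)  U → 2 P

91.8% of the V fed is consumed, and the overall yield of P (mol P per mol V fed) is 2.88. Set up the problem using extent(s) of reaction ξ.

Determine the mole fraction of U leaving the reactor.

Conversion of V: V consumed = 1ξ₁ = 0.918 × 823 → ξ₁ = 755.5 lbmol/h.
Yield of P: 2ξ₂ / 823 = 2.88 → ξ₂ = 1185 lbmol/h.
Outlet amounts (n = n₀ + Σ ν·ξ):
  V: 823 − 1(755.5) = 67.49
  U: 0 + 2(755.5) − 1(1185) = 325.9
  P: 0 + 2(1185) = 2370
Total out = 2764 lbmol/h; y_U = 325.9 / 2764 = 0.1179.

0.118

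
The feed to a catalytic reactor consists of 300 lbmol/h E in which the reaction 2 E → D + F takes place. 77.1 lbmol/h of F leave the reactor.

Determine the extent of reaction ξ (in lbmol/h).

For F: n = n₀ + 1ξ → 77.1 = 0 + 1ξ, giving ξ = 77.1 lbmol/h.
Outlet amounts (n = n₀ + ν ξ):
  E: 300 − 2(77.1) = 145.8
  D: 0 + 1(77.1) = 77.1
  F: 0 + 1(77.1) = 77.1

ξ = 77.1 lbmol/h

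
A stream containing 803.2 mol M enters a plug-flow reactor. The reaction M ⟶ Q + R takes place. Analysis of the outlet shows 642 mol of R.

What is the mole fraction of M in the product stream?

0.112

For R: n = n₀ + 1ξ → 642 = 0 + 1ξ, giving ξ = 642 mol.
Outlet amounts (n = n₀ + ν ξ):
  M: 803.2 − 1(642) = 161.2
  Q: 0 + 1(642) = 642
  R: 0 + 1(642) = 642
Total out = 1445 mol; y_M = 161.2 / 1445 = 0.1115.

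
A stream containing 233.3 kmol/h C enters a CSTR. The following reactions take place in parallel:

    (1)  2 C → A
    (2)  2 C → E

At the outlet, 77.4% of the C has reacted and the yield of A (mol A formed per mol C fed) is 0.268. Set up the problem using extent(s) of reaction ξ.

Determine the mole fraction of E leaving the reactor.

0.194

Yield of A: 1ξ₁ / 233.3 = 0.268 → ξ₁ = 62.52 kmol/h.
Conversion of C: 2ξ₁ + 2ξ₂ = 0.774 × 233.3 = 180.6 → ξ₂ = 27.76 kmol/h.
Outlet amounts (n = n₀ + Σ ν·ξ):
  C: 233.3 − 2(62.52) − 2(27.76) = 52.73
  A: 0 + 1(62.52) = 62.52
  E: 0 + 1(27.76) = 27.76
Total out = 143 kmol/h; y_E = 27.76 / 143 = 0.1941.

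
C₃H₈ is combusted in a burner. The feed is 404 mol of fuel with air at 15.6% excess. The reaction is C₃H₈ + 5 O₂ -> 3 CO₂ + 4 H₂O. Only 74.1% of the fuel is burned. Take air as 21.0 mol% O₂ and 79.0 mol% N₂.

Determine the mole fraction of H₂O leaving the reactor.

Stoichiometric O₂ = 5 × 404 = 2020 mol; O₂ fed = 2020 × 1.156 = 2335 mol.
N₂ fed = 2335 × 79/21 = 8784 mol.
Fuel reacted = 0.741 × 404 → ξ = 299.4 mol.
Outlet (n = n₀ + ν ξ):
  C₃H₈: 404 − 1(299.4) = 104.6
  O₂: 2335 − 5(299.4) = 838.3
  N₂: 8784 (inert)
  CO₂: 0 + 3(299.4) = 898.1
  H₂O: 0 + 4(299.4) = 1197
Total out = 11820 mol; y_H₂O = 1197 / 11820 = 0.1013.

0.101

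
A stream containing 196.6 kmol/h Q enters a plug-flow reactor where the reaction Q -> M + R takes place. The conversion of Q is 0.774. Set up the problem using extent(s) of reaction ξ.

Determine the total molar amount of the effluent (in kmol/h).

Q reacted = 0.774 × 196.6 = 152.2 kmol/h; ν_Q = −1, so ξ = 152.2/1 = 152.2 kmol/h.
Outlet amounts (n = n₀ + ν ξ):
  Q: 196.6 − 1(152.2) = 44.43
  M: 0 + 1(152.2) = 152.2
  R: 0 + 1(152.2) = 152.2
Total out = 44.43 + 152.2 + 152.2 = 348.8 kmol/h.

349 kmol/h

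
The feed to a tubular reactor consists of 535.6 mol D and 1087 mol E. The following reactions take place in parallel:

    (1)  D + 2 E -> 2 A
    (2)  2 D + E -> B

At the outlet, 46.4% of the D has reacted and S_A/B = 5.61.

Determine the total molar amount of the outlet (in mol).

1370 mol

Conversion of D: D consumed = 0.464 × 535.6 = 248.5 mol = 1ξ₁ + 2ξ₂.
Selectivity: 2ξ₁ / (1ξ₂) = 5.61 → ξ₁ = 2.805 ξ₂.
Substitute: (1·2.805 + 2) ξ₂ = 248.5 → ξ₂ = 51.72 mol, ξ₁ = 145.1 mol.
Outlet amounts (n = n₀ + Σ ν·ξ):
  D: 535.6 − 1(145.1) − 2(51.72) = 287.1
  E: 1087 − 2(145.1) − 1(51.72) = 745.1
  A: 0 + 2(145.1) = 290.2
  B: 0 + 1(51.72) = 51.72
Total out = 287.1 + 745.1 + 290.2 + 51.72 = 1374 mol.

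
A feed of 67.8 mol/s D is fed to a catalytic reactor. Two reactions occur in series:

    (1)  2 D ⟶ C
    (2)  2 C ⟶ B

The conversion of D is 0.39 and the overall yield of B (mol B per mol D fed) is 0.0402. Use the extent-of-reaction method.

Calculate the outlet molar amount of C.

7.77 mol/s

Conversion of D: D consumed = 2ξ₁ = 0.39 × 67.8 → ξ₁ = 13.22 mol/s.
Yield of B: 1ξ₂ / 67.8 = 0.0402 → ξ₂ = 2.726 mol/s.
Outlet amounts (n = n₀ + Σ ν·ξ):
  D: 67.8 − 2(13.22) = 41.36
  C: 0 + 1(13.22) − 2(2.726) = 7.77
  B: 0 + 1(2.726) = 2.726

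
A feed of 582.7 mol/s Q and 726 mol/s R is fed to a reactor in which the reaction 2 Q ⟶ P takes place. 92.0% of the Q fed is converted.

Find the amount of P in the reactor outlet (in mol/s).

268 mol/s

Q reacted = 0.92 × 582.7 = 536.1 mol/s; ν_Q = −2, so ξ = 536.1/2 = 268 mol/s.
Outlet amounts (n = n₀ + ν ξ):
  Q: 582.7 − 2(268) = 46.62
  P: 0 + 1(268) = 268
  R: 726 (inert)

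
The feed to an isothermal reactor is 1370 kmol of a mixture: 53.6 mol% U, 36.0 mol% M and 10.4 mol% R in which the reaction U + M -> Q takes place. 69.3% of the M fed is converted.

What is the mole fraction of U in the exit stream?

M reacted = 0.693 × 493.2 = 341.8 kmol; ν_M = −1, so ξ = 341.8/1 = 341.8 kmol.
Outlet amounts (n = n₀ + ν ξ):
  U: 734.3 − 1(341.8) = 392.5
  M: 493.2 − 1(341.8) = 151.4
  Q: 0 + 1(341.8) = 341.8
  R: 142.5 (inert)
Total out = 1028 kmol; y_U = 392.5 / 1028 = 0.3818.

0.382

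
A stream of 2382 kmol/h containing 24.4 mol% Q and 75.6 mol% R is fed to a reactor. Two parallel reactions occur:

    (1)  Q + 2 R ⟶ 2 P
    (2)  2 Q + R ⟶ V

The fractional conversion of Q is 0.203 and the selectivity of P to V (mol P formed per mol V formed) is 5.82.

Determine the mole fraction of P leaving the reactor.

Conversion of Q: Q consumed = 0.203 × 581.2 = 118 kmol/h = 1ξ₁ + 2ξ₂.
Selectivity: 2ξ₁ / (1ξ₂) = 5.82 → ξ₁ = 2.91 ξ₂.
Substitute: (1·2.91 + 2) ξ₂ = 118 → ξ₂ = 24.03 kmol/h, ξ₁ = 69.93 kmol/h.
Outlet amounts (n = n₀ + Σ ν·ξ):
  Q: 581.2 − 1(69.93) − 2(24.03) = 463.2
  R: 1801 − 2(69.93) − 1(24.03) = 1637
  P: 0 + 2(69.93) = 139.9
  V: 0 + 1(24.03) = 24.03
Total out = 2264 kmol/h; y_P = 139.9 / 2264 = 0.06177.

0.0618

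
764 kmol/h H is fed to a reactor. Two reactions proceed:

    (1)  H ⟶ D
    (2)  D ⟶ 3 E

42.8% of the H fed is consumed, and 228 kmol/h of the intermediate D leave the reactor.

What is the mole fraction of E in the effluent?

0.309

Conversion of H: H consumed = 1ξ₁ = 0.428 × 764 → ξ₁ = 327 kmol/h.
D balance: n_D = 0 + 1ξ₁ − 1ξ₂ = 228 → ξ₂ = (1·327 − 228)/1 = 98.99 kmol/h.
Outlet amounts (n = n₀ + Σ ν·ξ):
  H: 764 − 1(327) = 437
  D: 0 + 1(327) − 1(98.99) = 228
  E: 0 + 3(98.99) = 297
Total out = 962 kmol/h; y_E = 297 / 962 = 0.3087.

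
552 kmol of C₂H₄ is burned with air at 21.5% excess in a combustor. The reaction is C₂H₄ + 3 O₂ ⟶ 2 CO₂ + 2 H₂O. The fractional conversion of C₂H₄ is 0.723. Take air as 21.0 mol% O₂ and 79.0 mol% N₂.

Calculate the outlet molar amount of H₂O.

798 kmol

Stoichiometric O₂ = 3 × 552 = 1656 kmol; O₂ fed = 1656 × 1.215 = 2012 kmol.
N₂ fed = 2012 × 79/21 = 7569 kmol.
Fuel reacted = 0.723 × 552 → ξ = 399.1 kmol.
Outlet (n = n₀ + ν ξ):
  C₂H₄: 552 − 1(399.1) = 152.9
  O₂: 2012 − 3(399.1) = 814.8
  N₂: 7569 (inert)
  CO₂: 0 + 2(399.1) = 798.2
  H₂O: 0 + 2(399.1) = 798.2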